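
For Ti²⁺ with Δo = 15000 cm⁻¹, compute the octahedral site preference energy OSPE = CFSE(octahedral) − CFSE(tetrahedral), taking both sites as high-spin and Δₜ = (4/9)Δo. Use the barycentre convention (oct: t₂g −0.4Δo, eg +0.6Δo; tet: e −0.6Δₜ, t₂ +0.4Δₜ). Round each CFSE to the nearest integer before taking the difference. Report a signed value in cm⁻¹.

Ti is in group 4, so Ti²⁺ is d² (4 − 2 = 2).
Octahedral (high-spin): t2g^2 e_g^0, CFSE = 2(−0.4) + 0(+0.6) = -0.8Δo = -0.8 × 15000 = -12000 cm⁻¹.
In a tetrahedral site the filling is e^2 t2^0: CFSE(tet) = -1.2Δₜ = -1.2 × (4/9)(15000) = -8000 cm⁻¹.
OSPE = -12000 − (-8000) = -4000 cm⁻¹.

-4000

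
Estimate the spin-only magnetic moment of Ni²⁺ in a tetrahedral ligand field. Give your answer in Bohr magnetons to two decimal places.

Ni sits in group 10; removing 2 electrons leaves Ni²⁺ with 10 − 2 = 8 d electrons.
With tetrahedral geometry the complex is necessarily high-spin.
Configuration: e⁴ t₂⁴ → 2 unpaired electrons.
μ(spin-only) = √[2(2+2)] = √8 ≈ 2.83 Bohr magnetons.

2.83 Bohr magnetons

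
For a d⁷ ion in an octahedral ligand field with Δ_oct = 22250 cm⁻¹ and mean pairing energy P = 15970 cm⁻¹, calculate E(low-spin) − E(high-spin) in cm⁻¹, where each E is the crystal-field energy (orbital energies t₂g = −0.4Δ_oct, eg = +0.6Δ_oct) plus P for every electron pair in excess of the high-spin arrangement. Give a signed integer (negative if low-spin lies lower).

In the high-spin limit (t₂g⁵ eg²) the orbital term is -0.8Δ_oct = -17800 cm⁻¹, with no excess pairing.
For low-spin the configuration is t₂g⁶ eg¹: orbital energy -1.8 × 22250 = -40050 cm⁻¹, and 1 additional pair relative to high-spin adds 15970 cm⁻¹, giving -24080 cm⁻¹.
Thus E(LS) − E(HS) = -6280 cm⁻¹.

-6280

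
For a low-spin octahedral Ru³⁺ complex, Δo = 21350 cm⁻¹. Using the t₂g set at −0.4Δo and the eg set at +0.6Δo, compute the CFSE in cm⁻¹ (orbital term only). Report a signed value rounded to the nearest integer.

-42700

Ru is in group 8, so Ru³⁺ is d⁵ (8 − 3 = 5).
Configuration: t₂g⁵ eg⁰.
Orbital CFSE = 5(-0.4) + 0(0.6) = -2.0Δo = -2.0 × 21350 = -42700 cm⁻¹.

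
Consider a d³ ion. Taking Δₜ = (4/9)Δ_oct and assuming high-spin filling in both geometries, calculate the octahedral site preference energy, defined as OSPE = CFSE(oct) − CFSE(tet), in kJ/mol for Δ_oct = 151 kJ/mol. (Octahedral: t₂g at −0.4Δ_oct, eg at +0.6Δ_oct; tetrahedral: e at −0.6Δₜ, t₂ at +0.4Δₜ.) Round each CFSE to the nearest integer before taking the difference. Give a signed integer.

-127

Octahedral high-spin t₂g³ eg⁰: CFSE = -1.2 × 151 = -181 kJ/mol.
Tetrahedral e² t₂¹ gives -0.8Δₜ = -0.8 × (4/9) × 151 = -54 kJ/mol.
OSPE = CFSE(oct) − CFSE(tet) = -181 − (-54) = -127 kJ/mol.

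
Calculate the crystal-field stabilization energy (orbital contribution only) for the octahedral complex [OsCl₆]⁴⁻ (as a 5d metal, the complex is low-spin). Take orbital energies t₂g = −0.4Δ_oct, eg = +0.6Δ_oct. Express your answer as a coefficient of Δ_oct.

Each Cl⁻ contributes -1; 6 × (-1) = -6. With overall charge -4, Os is in the +2 oxidation state.
Os is in group 8, so Os²⁺ is d⁶ (8 − 2 = 6).
Configuration: t₂g⁶ eg⁰.
CFSE = 6(-0.4Δ_oct) + 0(0.6Δ_oct) = -2.4Δ_oct + 0.0Δ_oct = -2.4Δ_oct.

-2.4 Δ_oct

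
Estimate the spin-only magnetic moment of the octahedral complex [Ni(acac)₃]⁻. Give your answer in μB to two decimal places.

Each acac⁻ contributes -1; 3 × (-1) = -3. With overall charge -1, Ni is in the +2 oxidation state.
Ni sits in group 10; removing 2 electrons leaves Ni²⁺ with 10 − 2 = 8 d electrons.
Configuration: t₂g⁶ eg² → 2 unpaired electrons.
μ(spin-only) = √[2(2+2)] = √8 ≈ 2.83 μB.

2.83 μB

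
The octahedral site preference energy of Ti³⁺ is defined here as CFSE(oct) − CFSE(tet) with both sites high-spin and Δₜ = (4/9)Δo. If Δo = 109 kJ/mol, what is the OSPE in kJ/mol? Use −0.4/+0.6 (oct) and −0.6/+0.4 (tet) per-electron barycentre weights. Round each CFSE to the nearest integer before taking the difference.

Ti is in group 4, so Ti³⁺ is d¹ (4 − 3 = 1).
Octahedral (high-spin): t₂g¹ eg⁰, CFSE = 1(−0.4) + 0(+0.6) = -0.4Δo = -0.4 × 109 = -44 kJ/mol.
Tetrahedral: e¹ t₂⁰, CFSE = 1(−0.6) + 0(+0.4) = -0.6Δₜ = -0.6 × (4/9) × 109 = -29 kJ/mol.
OSPE = -44 − (-29) = -15 kJ/mol.

-15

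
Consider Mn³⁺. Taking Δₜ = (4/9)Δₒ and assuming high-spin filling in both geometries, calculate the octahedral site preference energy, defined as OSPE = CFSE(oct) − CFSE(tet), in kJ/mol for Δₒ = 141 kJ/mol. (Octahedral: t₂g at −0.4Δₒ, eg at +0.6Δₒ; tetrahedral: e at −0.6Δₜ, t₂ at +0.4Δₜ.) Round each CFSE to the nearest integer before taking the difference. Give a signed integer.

-60

Group 7 minus oxidation state +3 gives a d⁴ configuration for Mn³⁺.
Octahedral high-spin t₂g³ eg¹: CFSE = -0.6 × 141 = -85 kJ/mol.
Tetrahedral e² t₂² gives -0.4Δₜ = -0.4 × (4/9) × 141 = -25 kJ/mol.
Subtracting, OSPE = -85 − (-25) = -60 kJ/mol.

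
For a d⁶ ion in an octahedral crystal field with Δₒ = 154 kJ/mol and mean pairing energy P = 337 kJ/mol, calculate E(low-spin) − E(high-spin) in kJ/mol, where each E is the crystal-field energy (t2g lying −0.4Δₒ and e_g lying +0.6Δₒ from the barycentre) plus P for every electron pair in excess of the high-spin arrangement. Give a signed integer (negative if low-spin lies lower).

High-spin: t2g^4 e_g^2, CFSE = -0.4Δₒ = -62 kJ/mol.
Low-spin: t2g^6 e_g^0, orbital CFSE = -2.4Δₒ = -370 kJ/mol; plus 2 excess pairs × P = +674 kJ/mol; total 304 kJ/mol.
E(LS) − E(HS) = 304 − (-62) = 366 kJ/mol.

366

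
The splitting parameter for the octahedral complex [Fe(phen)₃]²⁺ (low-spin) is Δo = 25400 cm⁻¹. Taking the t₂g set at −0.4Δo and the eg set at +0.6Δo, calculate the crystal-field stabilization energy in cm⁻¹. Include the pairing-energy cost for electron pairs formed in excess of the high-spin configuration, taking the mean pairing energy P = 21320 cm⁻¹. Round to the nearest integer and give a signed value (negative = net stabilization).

phen is neutral, so the +2 overall charge sits on Fe: oxidation state +2.
Fe is in group 8, so Fe²⁺ is d⁶ (8 − 2 = 6).
Electron filling gives t₂g⁶ eg⁰.
Orbital CFSE = 6(-0.4) + 0(0.6) = -2.4Δo = -2.4 × 25400 = -60960 cm⁻¹.
High-spin d⁶ would be t₂g⁴ eg² with 1 pair; low-spin has 3, so 2 excess pairs cost +2P = +42640 cm⁻¹.
Net CFSE = -60960 + 42640 = -18320 cm⁻¹.

-18320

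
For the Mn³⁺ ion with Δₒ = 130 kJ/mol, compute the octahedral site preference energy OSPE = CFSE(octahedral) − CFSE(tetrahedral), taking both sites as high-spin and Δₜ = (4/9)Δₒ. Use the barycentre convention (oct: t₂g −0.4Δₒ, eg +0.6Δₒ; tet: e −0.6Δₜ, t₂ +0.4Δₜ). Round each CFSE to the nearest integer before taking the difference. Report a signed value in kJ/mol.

-55

Mn³⁺: group 7, so d-count = 7 − 3 = 4.
Octahedral high-spin t2g^3 e_g^1: CFSE = -0.6 × 130 = -78 kJ/mol.
In a tetrahedral site the filling is e^2 t2^2: CFSE(tet) = -0.4Δₜ = -0.4 × (4/9)(130) = -23 kJ/mol.
OSPE = -78 − (-23) = -55 kJ/mol.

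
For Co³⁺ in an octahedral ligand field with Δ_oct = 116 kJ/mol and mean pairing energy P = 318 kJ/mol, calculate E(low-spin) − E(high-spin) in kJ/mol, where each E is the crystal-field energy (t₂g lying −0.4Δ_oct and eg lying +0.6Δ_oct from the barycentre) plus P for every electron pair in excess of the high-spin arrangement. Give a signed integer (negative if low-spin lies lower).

404

Co is in group 9, so Co³⁺ is d⁶ (9 − 3 = 6).
In the high-spin limit (t₂g⁴ eg²) the orbital term is -0.4Δ_oct = -46 kJ/mol, with no excess pairing.
Low-spin t₂g⁶ eg⁰ gives -2.4Δ_oct = -278 kJ/mol, but forming 2 extra pairs costs 2P = 636 kJ/mol, so E(LS) = -278 + 636 = 358 kJ/mol.
The difference is 358 − (-46) = 404 kJ/mol, so high-spin lies lower.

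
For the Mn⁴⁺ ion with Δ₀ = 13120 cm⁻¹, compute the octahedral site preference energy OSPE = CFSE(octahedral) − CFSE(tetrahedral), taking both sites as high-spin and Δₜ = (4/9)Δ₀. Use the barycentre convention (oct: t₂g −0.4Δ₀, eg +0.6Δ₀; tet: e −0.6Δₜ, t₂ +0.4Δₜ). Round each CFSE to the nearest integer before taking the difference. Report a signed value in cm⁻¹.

-11079

Mn is in group 7, so Mn⁴⁺ is d³ (7 − 4 = 3).
Octahedral high-spin t2g^3 e_g^0: CFSE = -1.2 × 13120 = -15744 cm⁻¹.
Tetrahedral: e^2 t2^1, CFSE = 2(−0.6) + 1(+0.4) = -0.8Δₜ = -0.8 × (4/9) × 13120 = -4665 cm⁻¹.
OSPE = -15744 − (-4665) = -11079 cm⁻¹.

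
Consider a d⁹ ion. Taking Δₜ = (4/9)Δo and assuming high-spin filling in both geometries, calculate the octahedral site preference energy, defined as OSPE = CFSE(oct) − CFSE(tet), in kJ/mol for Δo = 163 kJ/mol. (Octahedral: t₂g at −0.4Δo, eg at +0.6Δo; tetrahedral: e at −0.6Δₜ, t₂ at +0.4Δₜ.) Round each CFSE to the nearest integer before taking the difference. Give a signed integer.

-69

Octahedral (high-spin): t₂g⁶ eg³, CFSE = 6(−0.4) + 3(+0.6) = -0.6Δo = -0.6 × 163 = -98 kJ/mol.
In a tetrahedral site the filling is e⁴ t₂⁵: CFSE(tet) = -0.4Δₜ = -0.4 × (4/9)(163) = -29 kJ/mol.
OSPE = -98 − (-29) = -69 kJ/mol.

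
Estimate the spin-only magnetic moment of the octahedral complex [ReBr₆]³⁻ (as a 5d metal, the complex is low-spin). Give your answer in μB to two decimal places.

2.83 μB

Each Br⁻ contributes -1; 6 × (-1) = -6. With overall charge -3, Re is in the +3 oxidation state.
Re is in group 7, so Re³⁺ is d⁴ (7 − 3 = 4).
Configuration: t₂g⁴ eg⁰ → 2 unpaired electrons.
μ(spin-only) = √[2(2+2)] = √8 ≈ 2.83 μB.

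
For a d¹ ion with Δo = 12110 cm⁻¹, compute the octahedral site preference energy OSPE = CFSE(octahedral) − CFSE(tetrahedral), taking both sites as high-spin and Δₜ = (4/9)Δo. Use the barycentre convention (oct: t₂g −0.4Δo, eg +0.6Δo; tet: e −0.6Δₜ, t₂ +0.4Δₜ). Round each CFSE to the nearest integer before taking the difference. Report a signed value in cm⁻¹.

Octahedral (high-spin): t2g^1 e_g^0, CFSE = 1(−0.4) + 0(+0.6) = -0.4Δo = -0.4 × 12110 = -4844 cm⁻¹.
Tetrahedral: e^1 t2^0, CFSE = 1(−0.6) + 0(+0.4) = -0.6Δₜ = -0.6 × (4/9) × 12110 = -3229 cm⁻¹.
OSPE = -4844 − (-3229) = -1615 cm⁻¹.

-1615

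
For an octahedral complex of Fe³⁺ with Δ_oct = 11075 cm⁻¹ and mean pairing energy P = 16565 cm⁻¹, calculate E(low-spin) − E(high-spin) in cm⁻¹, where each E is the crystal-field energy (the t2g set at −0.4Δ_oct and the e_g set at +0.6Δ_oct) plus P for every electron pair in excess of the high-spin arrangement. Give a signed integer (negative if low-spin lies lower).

10980

Fe sits in group 8; removing 3 electrons leaves Fe³⁺ with 8 − 3 = 5 d electrons.
High-spin d⁵ fills as t2g^3 e_g^2 with CFSE 3(−0.4) + 2(+0.6) = 0.0Δ_oct = 0 cm⁻¹.
Low-spin t2g^5 e_g^0 gives -2.0Δ_oct = -22150 cm⁻¹, but forming 2 extra pairs costs 2P = 33130 cm⁻¹, so E(LS) = -22150 + 33130 = 10980 cm⁻¹.
E(LS) − E(HS) = 10980 − (0) = 10980 cm⁻¹.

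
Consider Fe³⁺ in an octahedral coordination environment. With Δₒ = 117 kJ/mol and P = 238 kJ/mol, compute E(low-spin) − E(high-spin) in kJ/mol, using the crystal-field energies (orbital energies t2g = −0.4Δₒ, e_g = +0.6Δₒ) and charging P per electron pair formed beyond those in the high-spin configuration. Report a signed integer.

242

Fe sits in group 8; removing 3 electrons leaves Fe³⁺ with 8 − 3 = 5 d electrons.
High-spin: t2g^3 e_g^2, CFSE = 0.0Δₒ = 0 kJ/mol.
For low-spin the configuration is t2g^5 e_g^0: orbital energy -2.0 × 117 = -234 kJ/mol, and 2 additional pairs relative to high-spin add 476 kJ/mol, giving 242 kJ/mol.
E(LS) − E(HS) = 242 − (0) = 242 kJ/mol.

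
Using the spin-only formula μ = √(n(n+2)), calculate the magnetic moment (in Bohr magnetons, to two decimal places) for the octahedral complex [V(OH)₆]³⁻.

2.83 Bohr magnetons

Each OH⁻ contributes -1; 6 × (-1) = -6. With overall charge -3, V is in the +3 oxidation state.
V sits in group 5; removing 3 electrons leaves V³⁺ with 5 − 3 = 2 d electrons.
Configuration: t₂g² eg⁰ → 2 unpaired electrons.
μ(spin-only) = √[2(2+2)] = √8 ≈ 2.83 Bohr magnetons.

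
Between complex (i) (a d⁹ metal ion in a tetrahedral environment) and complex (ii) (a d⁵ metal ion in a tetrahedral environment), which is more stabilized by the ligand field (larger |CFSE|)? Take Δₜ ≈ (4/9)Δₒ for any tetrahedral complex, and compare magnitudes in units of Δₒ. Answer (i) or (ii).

(i): With tetrahedral geometry the complex is necessarily high-spin; e⁴ t₂⁵, CFSE = -0.4Δₜ ≈ -0.18Δₒ.
(ii): Tetrahedral splitting is small, so the complex is high-spin; e² t₂³, CFSE = 0.0Δₜ ≈ 0.00Δₒ.
So (i) has the larger |CFSE|.

(i)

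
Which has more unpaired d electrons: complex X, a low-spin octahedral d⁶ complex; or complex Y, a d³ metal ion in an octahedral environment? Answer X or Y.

Y

X: t₂g⁶ eg⁰ → 0 unpaired.
Y: For octahedral d³ the high- and low-spin configurations coincide; t₂g³ eg⁰ → 3 unpaired.
So Y has more unpaired electrons.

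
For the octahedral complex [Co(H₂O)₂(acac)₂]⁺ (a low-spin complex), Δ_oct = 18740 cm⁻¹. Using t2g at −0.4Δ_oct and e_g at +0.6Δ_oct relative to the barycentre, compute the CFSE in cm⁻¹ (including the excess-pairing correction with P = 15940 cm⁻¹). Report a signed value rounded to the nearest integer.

Ligand charges: 2×(+0) from H₂O and 2×(-1) from acac⁻ sum to -2; with overall charge +1, Co is +3.
Co sits in group 9; removing 3 electrons leaves Co³⁺ with 9 − 3 = 6 d electrons.
Electron filling gives t2g^6 e_g^0.
CFSE(orbital) = 6×(-0.4Δ_oct) + 0×(0.6Δ_oct) = -2.4Δ_oct; with Δ_oct = 18740 cm⁻¹ that is -44976 cm⁻¹.
Relative to high-spin t2g^4 e_g^2 (1 paired), the low-spin configuration has 2 additional pairs, contributing +2 × 15940 = +31880 cm⁻¹.
Net CFSE = -44976 + 31880 = -13096 cm⁻¹.

-13096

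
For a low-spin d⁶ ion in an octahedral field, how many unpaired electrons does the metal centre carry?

Configuration: t₂g⁶ eg⁰, giving 0 unpaired electrons.

0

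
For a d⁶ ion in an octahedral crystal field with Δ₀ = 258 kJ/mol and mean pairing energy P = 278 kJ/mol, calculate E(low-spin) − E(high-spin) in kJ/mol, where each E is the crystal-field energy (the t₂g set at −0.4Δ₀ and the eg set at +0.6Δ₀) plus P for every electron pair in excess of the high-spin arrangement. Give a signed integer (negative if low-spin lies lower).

40

In the high-spin limit (t₂g⁴ eg²) the orbital term is -0.4Δ₀ = -103 kJ/mol, with no excess pairing.
Low-spin: t₂g⁶ eg⁰, orbital CFSE = -2.4Δ₀ = -619 kJ/mol; plus 2 excess pairs × P = +556 kJ/mol; total -63 kJ/mol.
E(LS) − E(HS) = -63 − (-103) = 40 kJ/mol.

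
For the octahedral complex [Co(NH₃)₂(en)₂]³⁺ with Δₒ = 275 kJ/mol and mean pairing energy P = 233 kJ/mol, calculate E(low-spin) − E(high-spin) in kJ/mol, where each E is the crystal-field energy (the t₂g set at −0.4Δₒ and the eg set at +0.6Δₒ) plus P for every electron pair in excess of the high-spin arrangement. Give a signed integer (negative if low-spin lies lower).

Ligand charges: 2×(+0) from NH₃ and 2×(+0) from en sum to +0; with overall charge +3, Co is +3.
Group 9 minus oxidation state +3 gives a d⁶ configuration for Co³⁺.
High-spin d⁶ fills as t₂g⁴ eg² with CFSE 4(−0.4) + 2(+0.6) = -0.4Δₒ = -110 kJ/mol.
Low-spin t₂g⁶ eg⁰ gives -2.4Δₒ = -660 kJ/mol, but forming 2 extra pairs costs 2P = 466 kJ/mol, so E(LS) = -660 + 466 = -194 kJ/mol.
Thus E(LS) − E(HS) = -84 kJ/mol.

-84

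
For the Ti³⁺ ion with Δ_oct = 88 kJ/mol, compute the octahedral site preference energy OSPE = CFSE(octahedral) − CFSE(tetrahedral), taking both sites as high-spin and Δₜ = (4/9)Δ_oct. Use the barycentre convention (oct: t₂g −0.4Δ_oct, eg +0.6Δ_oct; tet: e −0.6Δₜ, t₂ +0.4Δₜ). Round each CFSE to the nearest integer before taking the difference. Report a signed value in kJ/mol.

-12

Ti sits in group 4; removing 3 electrons leaves Ti³⁺ with 4 − 3 = 1 d electrons.
Octahedral (high-spin): t₂g¹ eg⁰, CFSE = 1(−0.4) + 0(+0.6) = -0.4Δ_oct = -0.4 × 88 = -35 kJ/mol.
In a tetrahedral site the filling is e¹ t₂⁰: CFSE(tet) = -0.6Δₜ = -0.6 × (4/9)(88) = -23 kJ/mol.
Subtracting, OSPE = -35 − (-23) = -12 kJ/mol.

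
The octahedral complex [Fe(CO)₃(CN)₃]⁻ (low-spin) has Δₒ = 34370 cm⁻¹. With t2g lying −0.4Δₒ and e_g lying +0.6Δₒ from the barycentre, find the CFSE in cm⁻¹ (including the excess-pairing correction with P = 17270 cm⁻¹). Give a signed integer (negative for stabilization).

-47948

Ligand charges: 3×(+0) from CO and 3×(-1) from CN⁻ sum to -3; with overall charge -1, Fe is +2.
Fe sits in group 8; removing 2 electrons leaves Fe²⁺ with 8 − 2 = 6 d electrons.
Electron filling gives t2g^6 e_g^0.
The orbital stabilization is -2.4Δₒ = -2.4 × 34370 = -82488 cm⁻¹.
High-spin d⁶ would be t2g^4 e_g^2 with 1 pair; low-spin has 3, so 2 excess pairs cost +2P = +34540 cm⁻¹.
Overall CFSE = -82488 + 34540 = -47948 cm⁻¹.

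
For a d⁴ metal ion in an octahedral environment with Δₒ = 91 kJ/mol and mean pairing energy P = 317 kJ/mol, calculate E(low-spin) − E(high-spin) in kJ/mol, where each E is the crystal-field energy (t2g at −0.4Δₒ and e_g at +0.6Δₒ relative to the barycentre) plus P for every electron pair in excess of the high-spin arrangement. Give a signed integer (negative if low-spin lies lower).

High-spin d⁴ fills as t2g^3 e_g^1 with CFSE 3(−0.4) + 1(+0.6) = -0.6Δₒ = -55 kJ/mol.
For low-spin the configuration is t2g^4 e_g^0: orbital energy -1.6 × 91 = -146 kJ/mol, and 1 additional pair relative to high-spin adds 317 kJ/mol, giving 171 kJ/mol.
The difference is 171 − (-55) = 226 kJ/mol, so high-spin lies lower.

226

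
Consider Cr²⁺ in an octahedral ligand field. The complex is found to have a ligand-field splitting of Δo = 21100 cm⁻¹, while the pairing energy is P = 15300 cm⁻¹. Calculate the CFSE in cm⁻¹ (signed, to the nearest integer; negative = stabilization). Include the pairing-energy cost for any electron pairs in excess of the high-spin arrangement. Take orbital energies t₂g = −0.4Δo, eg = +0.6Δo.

Cr²⁺: group 6, so d-count = 6 − 2 = 4.
Δo > P, so pairing is preferred: the ground state is low-spin.
Configuration: t₂g⁴ eg⁰.
Orbital CFSE = -1.6Δo = -1.6 × 21100 = -33760 cm⁻¹.
Excess pairs vs high-spin: 1 − 0 = 1; pairing cost = +15300 cm⁻¹.
Net CFSE = -33760 + 15300 = -18460 cm⁻¹.

-18460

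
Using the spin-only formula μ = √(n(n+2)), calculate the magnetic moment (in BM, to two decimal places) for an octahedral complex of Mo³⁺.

Mo³⁺: group 6, so d-count = 6 − 3 = 3.
Configuration: t₂g³ eg⁰ → 3 unpaired electrons.
μ(spin-only) = √[3(3+2)] = √15 ≈ 3.87 BM.

3.87 BM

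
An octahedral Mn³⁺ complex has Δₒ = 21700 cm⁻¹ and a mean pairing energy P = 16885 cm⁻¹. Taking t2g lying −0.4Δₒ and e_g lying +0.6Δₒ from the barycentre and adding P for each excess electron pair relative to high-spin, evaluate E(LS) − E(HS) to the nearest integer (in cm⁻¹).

-4815

Mn sits in group 7; removing 3 electrons leaves Mn³⁺ with 7 − 3 = 4 d electrons.
High-spin d⁴ fills as t2g^3 e_g^1 with CFSE 3(−0.4) + 1(+0.6) = -0.6Δₒ = -13020 cm⁻¹.
For low-spin the configuration is t2g^4 e_g^0: orbital energy -1.6 × 21700 = -34720 cm⁻¹, and 1 additional pair relative to high-spin adds 16885 cm⁻¹, giving -17835 cm⁻¹.
The difference is -17835 − (-13020) = -4815 cm⁻¹, so low-spin lies lower.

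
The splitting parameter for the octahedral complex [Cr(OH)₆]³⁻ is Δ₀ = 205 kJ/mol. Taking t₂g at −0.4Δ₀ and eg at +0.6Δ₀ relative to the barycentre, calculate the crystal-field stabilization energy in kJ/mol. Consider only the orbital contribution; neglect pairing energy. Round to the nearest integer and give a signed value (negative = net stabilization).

Each OH⁻ contributes -1; 6 × (-1) = -6. With overall charge -3, Cr is in the +3 oxidation state.
Cr is in group 6, so Cr³⁺ is d³ (6 − 3 = 3).
Configuration: t₂g³ eg⁰.
The orbital stabilization is -1.2Δ₀ = -1.2 × 205 = -246 kJ/mol.

-246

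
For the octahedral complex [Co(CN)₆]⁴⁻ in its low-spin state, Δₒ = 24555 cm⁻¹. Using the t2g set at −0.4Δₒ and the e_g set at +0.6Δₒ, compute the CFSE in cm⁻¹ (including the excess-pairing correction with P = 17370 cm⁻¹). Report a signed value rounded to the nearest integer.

-26829

Each CN⁻ contributes -1; 6 × (-1) = -6. With overall charge -4, Co is in the +2 oxidation state.
Co is in group 9, so Co²⁺ is d⁷ (9 − 2 = 7).
Electron filling gives t2g^6 e_g^1.
The orbital stabilization is -1.8Δₒ = -1.8 × 24555 = -44199 cm⁻¹.
High-spin d⁷ would be t2g^5 e_g^2 with 2 pairs; low-spin has 3, so 1 excess pair costs +1P = +17370 cm⁻¹.
Overall CFSE = -44199 + 17370 = -26829 cm⁻¹.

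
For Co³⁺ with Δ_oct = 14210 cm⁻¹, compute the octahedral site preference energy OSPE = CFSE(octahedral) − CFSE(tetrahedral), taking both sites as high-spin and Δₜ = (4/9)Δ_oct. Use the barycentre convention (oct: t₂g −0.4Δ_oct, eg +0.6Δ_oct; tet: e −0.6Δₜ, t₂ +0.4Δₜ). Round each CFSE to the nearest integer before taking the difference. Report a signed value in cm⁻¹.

-1895

Co sits in group 9; removing 3 electrons leaves Co³⁺ with 9 − 3 = 6 d electrons.
In an octahedral site d⁶ (HS) is t2g^4 e_g^2, giving CFSE(oct) = -0.4Δ_oct = -5684 cm⁻¹.
Tetrahedral: e^3 t2^3, CFSE = 3(−0.6) + 3(+0.4) = -0.6Δₜ = -0.6 × (4/9) × 14210 = -3789 cm⁻¹.
Subtracting, OSPE = -5684 − (-3789) = -1895 cm⁻¹.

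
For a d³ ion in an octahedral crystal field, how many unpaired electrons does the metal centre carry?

Configuration: t₂g³ eg⁰, giving 3 unpaired electrons.

3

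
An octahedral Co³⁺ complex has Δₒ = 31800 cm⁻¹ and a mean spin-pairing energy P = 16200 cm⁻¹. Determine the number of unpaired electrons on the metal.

0

Group 9 minus oxidation state +3 gives a d⁶ configuration for Co³⁺.
Since Δₒ = 31800 cm⁻¹ > P = 16200 cm⁻¹, the complex adopts the low-spin configuration.
Filling d⁶ accordingly: t₂g⁶ eg⁰.
Unpaired electrons: 0.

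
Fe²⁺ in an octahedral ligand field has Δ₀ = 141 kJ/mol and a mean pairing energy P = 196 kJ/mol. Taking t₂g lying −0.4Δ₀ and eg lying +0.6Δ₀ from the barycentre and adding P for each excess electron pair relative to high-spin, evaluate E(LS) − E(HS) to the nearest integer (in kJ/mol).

Fe is in group 8, so Fe²⁺ is d⁶ (8 − 2 = 6).
High-spin d⁶ fills as t₂g⁴ eg² with CFSE 4(−0.4) + 2(+0.6) = -0.4Δ₀ = -56 kJ/mol.
For low-spin the configuration is t₂g⁶ eg⁰: orbital energy -2.4 × 141 = -338 kJ/mol, and 2 additional pairs relative to high-spin add 392 kJ/mol, giving 54 kJ/mol.
Thus E(LS) − E(HS) = 110 kJ/mol.

110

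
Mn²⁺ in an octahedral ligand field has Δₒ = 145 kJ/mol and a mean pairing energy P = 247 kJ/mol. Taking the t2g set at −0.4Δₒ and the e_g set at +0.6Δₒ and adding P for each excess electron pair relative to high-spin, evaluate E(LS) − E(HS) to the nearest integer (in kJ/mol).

Mn²⁺: group 7, so d-count = 7 − 2 = 5.
High-spin d⁵ fills as t2g^3 e_g^2 with CFSE 3(−0.4) + 2(+0.6) = 0.0Δₒ = 0 kJ/mol.
Low-spin: t2g^5 e_g^0, orbital CFSE = -2.0Δₒ = -290 kJ/mol; plus 2 excess pairs × P = +494 kJ/mol; total 204 kJ/mol.
Thus E(LS) − E(HS) = 204 kJ/mol.

204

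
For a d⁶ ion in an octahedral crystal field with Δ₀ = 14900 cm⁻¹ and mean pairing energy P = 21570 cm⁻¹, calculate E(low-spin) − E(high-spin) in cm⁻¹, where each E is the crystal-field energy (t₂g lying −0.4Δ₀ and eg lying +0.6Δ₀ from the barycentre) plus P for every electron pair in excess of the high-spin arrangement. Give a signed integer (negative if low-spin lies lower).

High-spin d⁶ fills as t₂g⁴ eg² with CFSE 4(−0.4) + 2(+0.6) = -0.4Δ₀ = -5960 cm⁻¹.
Low-spin t₂g⁶ eg⁰ gives -2.4Δ₀ = -35760 cm⁻¹, but forming 2 extra pairs costs 2P = 43140 cm⁻¹, so E(LS) = -35760 + 43140 = 7380 cm⁻¹.
The difference is 7380 − (-5960) = 13340 cm⁻¹, so high-spin lies lower.

13340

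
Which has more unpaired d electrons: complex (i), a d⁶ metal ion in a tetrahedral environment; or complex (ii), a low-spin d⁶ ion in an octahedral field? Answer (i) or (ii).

(i): Tetrahedral fields are weak (Δₜ ≈ 4/9 Δₒ), so electrons fill high-spin; e^3 t2^3 → 4 unpaired.
(ii): t₂g⁶ eg⁰ → 0 unpaired.
So (i) has more unpaired electrons.

(i)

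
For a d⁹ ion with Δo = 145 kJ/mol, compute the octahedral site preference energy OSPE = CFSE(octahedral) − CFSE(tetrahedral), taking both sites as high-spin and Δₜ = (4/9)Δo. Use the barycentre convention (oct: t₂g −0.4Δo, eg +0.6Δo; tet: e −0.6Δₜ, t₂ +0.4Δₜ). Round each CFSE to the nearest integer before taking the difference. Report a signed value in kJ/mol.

-61

Octahedral high-spin t₂g⁶ eg³: CFSE = -0.6 × 145 = -87 kJ/mol.
In a tetrahedral site the filling is e⁴ t₂⁵: CFSE(tet) = -0.4Δₜ = -0.4 × (4/9)(145) = -26 kJ/mol.
OSPE = -87 − (-26) = -61 kJ/mol.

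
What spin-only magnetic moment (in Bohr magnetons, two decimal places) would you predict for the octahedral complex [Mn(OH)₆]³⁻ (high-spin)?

Each OH⁻ contributes -1; 6 × (-1) = -6. With overall charge -3, Mn is in the +3 oxidation state.
Group 7 minus oxidation state +3 gives a d⁴ configuration for Mn³⁺.
Configuration: t₂g³ eg¹ → 4 unpaired electrons.
μ(spin-only) = √[4(4+2)] = √24 ≈ 4.90 Bohr magnetons.

4.90 Bohr magnetons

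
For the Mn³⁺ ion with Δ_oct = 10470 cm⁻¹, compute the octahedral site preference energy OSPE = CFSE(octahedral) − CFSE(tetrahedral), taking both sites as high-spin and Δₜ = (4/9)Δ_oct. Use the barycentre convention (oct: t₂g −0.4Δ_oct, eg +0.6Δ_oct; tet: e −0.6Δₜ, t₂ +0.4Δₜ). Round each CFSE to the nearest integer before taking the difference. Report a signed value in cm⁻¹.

-4421

Mn is in group 7, so Mn³⁺ is d⁴ (7 − 3 = 4).
Octahedral (high-spin): t2g^3 e_g^1, CFSE = 3(−0.4) + 1(+0.6) = -0.6Δ_oct = -0.6 × 10470 = -6282 cm⁻¹.
In a tetrahedral site the filling is e^2 t2^2: CFSE(tet) = -0.4Δₜ = -0.4 × (4/9)(10470) = -1861 cm⁻¹.
OSPE = CFSE(oct) − CFSE(tet) = -6282 − (-1861) = -4421 cm⁻¹.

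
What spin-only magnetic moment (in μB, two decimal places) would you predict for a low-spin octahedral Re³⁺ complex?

Re sits in group 7; removing 3 electrons leaves Re³⁺ with 7 − 3 = 4 d electrons.
Configuration: t₂g⁴ eg⁰ → 2 unpaired electrons.
μ(spin-only) = √[2(2+2)] = √8 ≈ 2.83 μB.

2.83 μB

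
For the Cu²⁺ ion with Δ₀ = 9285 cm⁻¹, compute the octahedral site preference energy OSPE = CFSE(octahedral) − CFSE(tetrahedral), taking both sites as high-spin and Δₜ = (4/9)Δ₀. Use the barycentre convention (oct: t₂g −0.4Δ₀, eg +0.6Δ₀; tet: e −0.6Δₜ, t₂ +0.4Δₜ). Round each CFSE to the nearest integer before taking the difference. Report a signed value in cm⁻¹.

-3920

Group 11 minus oxidation state +2 gives a d⁹ configuration for Cu²⁺.
In an octahedral site d⁹ (HS) is t₂g⁶ eg³, giving CFSE(oct) = -0.6Δ₀ = -5571 cm⁻¹.
In a tetrahedral site the filling is e⁴ t₂⁵: CFSE(tet) = -0.4Δₜ = -0.4 × (4/9)(9285) = -1651 cm⁻¹.
OSPE = -5571 − (-1651) = -3920 cm⁻¹.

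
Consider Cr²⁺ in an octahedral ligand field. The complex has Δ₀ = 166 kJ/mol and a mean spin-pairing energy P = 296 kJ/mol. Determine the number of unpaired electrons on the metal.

4

Cr is in group 6, so Cr²⁺ is d⁴ (6 − 2 = 4).
With Δ₀ < P the complex is high-spin.
Filling d⁴ accordingly: t₂g³ eg¹.
Unpaired electrons: 4.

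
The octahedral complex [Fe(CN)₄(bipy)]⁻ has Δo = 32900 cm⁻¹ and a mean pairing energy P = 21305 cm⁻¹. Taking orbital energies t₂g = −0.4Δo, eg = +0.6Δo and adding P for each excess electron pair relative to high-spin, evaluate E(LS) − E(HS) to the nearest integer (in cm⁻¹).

Ligand charges: 4×(-1) from CN⁻ and 1×(+0) from bipy sum to -4; with overall charge -1, Fe is +3.
Fe is in group 8, so Fe³⁺ is d⁵ (8 − 3 = 5).
High-spin: t₂g³ eg², CFSE = 0.0Δo = 0 cm⁻¹.
Low-spin: t₂g⁵ eg⁰, orbital CFSE = -2.0Δo = -65800 cm⁻¹; plus 2 excess pairs × P = +42610 cm⁻¹; total -23190 cm⁻¹.
Thus E(LS) − E(HS) = -23190 cm⁻¹.

-23190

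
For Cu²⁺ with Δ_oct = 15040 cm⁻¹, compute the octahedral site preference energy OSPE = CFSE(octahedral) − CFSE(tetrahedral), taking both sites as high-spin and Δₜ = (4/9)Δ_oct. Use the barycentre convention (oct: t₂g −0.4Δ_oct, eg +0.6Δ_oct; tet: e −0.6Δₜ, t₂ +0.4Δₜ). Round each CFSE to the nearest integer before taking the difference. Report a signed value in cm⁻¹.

Cu is in group 11, so Cu²⁺ is d⁹ (11 − 2 = 9).
Octahedral high-spin t2g^6 e_g^3: CFSE = -0.6 × 15040 = -9024 cm⁻¹.
Tetrahedral: e^4 t2^5, CFSE = 4(−0.6) + 5(+0.4) = -0.4Δₜ = -0.4 × (4/9) × 15040 = -2674 cm⁻¹.
OSPE = CFSE(oct) − CFSE(tet) = -9024 − (-2674) = -6350 cm⁻¹.

-6350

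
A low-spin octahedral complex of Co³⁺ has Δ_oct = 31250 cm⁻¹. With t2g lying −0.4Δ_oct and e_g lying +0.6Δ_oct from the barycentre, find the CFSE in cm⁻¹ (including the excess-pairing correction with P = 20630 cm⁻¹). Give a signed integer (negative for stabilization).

-33740

Co sits in group 9; removing 3 electrons leaves Co³⁺ with 9 − 3 = 6 d electrons.
Configuration: t2g^6 e_g^0.
Orbital CFSE = 6(-0.4) + 0(0.6) = -2.4Δ_oct = -2.4 × 31250 = -75000 cm⁻¹.
Relative to high-spin t2g^4 e_g^2 (1 paired), the low-spin configuration has 2 additional pairs, contributing +2 × 20630 = +41260 cm⁻¹.
Combining: -75000 + 41260 = -33740 cm⁻¹.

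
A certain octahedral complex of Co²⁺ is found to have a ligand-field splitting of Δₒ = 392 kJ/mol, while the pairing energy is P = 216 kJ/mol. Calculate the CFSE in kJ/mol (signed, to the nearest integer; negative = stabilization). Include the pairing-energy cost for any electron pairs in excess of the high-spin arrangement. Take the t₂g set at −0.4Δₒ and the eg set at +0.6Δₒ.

-490

Co²⁺: group 9, so d-count = 9 − 2 = 7.
Since Δₒ = 392 kJ/mol > P = 216 kJ/mol, the complex adopts the low-spin configuration.
Filling d⁷ accordingly: t₂g⁶ eg¹.
Orbital CFSE = -1.8Δₒ = -1.8 × 392 = -706 kJ/mol.
Excess pairs vs high-spin: 3 − 2 = 1; pairing cost = +216 kJ/mol.
Net CFSE = -706 + 216 = -490 kJ/mol.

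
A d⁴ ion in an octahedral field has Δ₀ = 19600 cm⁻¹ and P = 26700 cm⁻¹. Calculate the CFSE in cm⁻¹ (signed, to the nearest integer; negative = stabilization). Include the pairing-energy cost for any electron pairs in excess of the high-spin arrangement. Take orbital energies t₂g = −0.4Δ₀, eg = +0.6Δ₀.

Δ₀ < P, so pairing is avoided: the ground state is high-spin.
Configuration: t₂g³ eg¹.
Orbital CFSE = -0.6Δ₀ = -0.6 × 19600 = -11760 cm⁻¹.
High-spin has no excess pairs, so no pairing correction applies.

-11760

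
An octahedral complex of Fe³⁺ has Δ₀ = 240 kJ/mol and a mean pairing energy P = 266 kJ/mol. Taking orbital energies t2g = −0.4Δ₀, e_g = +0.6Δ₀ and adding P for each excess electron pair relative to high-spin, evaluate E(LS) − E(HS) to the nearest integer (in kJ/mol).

Fe is in group 8, so Fe³⁺ is d⁵ (8 − 3 = 5).
High-spin: t2g^3 e_g^2, CFSE = 0.0Δ₀ = 0 kJ/mol.
Low-spin: t2g^5 e_g^0, orbital CFSE = -2.0Δ₀ = -480 kJ/mol; plus 2 excess pairs × P = +532 kJ/mol; total 52 kJ/mol.
E(LS) − E(HS) = 52 − (0) = 52 kJ/mol.

52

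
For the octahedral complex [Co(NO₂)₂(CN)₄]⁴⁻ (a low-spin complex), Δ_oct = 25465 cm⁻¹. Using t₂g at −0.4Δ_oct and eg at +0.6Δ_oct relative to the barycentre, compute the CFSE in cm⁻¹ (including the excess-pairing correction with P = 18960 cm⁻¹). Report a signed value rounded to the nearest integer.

Ligand charges: 2×(-1) from NO₂⁻ and 4×(-1) from CN⁻ sum to -6; with overall charge -4, Co is +2.
Group 9 minus oxidation state +2 gives a d⁷ configuration for Co²⁺.
The d⁷ electrons fill as t₂g⁶ eg¹.
Orbital CFSE = 6(-0.4) + 1(0.6) = -1.8Δ_oct = -1.8 × 25465 = -45837 cm⁻¹.
Pairing penalty: 3 pairs vs 2 in the high-spin reference → 1 extra × P = 18960 cm⁻¹.
Net CFSE = -45837 + 18960 = -26877 cm⁻¹.

-26877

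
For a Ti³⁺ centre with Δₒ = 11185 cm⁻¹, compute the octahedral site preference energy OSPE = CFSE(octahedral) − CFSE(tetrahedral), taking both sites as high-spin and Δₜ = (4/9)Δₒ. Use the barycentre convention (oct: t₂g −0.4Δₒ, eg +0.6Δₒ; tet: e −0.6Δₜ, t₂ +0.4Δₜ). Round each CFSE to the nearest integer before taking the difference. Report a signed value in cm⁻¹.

Ti sits in group 4; removing 3 electrons leaves Ti³⁺ with 4 − 3 = 1 d electrons.
In an octahedral site d¹ (HS) is t2g^1 e_g^0, giving CFSE(oct) = -0.4Δₒ = -4474 cm⁻¹.
Tetrahedral: e^1 t2^0, CFSE = 1(−0.6) + 0(+0.4) = -0.6Δₜ = -0.6 × (4/9) × 11185 = -2983 cm⁻¹.
OSPE = CFSE(oct) − CFSE(tet) = -4474 − (-2983) = -1491 cm⁻¹.

-1491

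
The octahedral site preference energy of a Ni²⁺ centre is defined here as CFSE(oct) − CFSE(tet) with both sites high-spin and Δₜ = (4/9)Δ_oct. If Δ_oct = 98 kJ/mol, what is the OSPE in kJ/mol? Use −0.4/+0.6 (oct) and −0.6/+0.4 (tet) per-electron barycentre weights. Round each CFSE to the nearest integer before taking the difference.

Ni is in group 10, so Ni²⁺ is d⁸ (10 − 2 = 8).
Octahedral high-spin t₂g⁶ eg²: CFSE = -1.2 × 98 = -118 kJ/mol.
In a tetrahedral site the filling is e⁴ t₂⁴: CFSE(tet) = -0.8Δₜ = -0.8 × (4/9)(98) = -35 kJ/mol.
OSPE = -118 − (-35) = -83 kJ/mol.

-83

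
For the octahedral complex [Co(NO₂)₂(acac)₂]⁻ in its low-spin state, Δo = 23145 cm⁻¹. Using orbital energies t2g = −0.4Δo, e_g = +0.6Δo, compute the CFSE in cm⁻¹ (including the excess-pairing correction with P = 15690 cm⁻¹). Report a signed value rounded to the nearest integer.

-24168

Ligand charges: 2×(-1) from NO₂⁻ and 2×(-1) from acac⁻ sum to -4; with overall charge -1, Co is +3.
Co sits in group 9; removing 3 electrons leaves Co³⁺ with 9 − 3 = 6 d electrons.
Electron filling gives t2g^6 e_g^0.
CFSE(orbital) = 6×(-0.4Δo) + 0×(0.6Δo) = -2.4Δo; with Δo = 23145 cm⁻¹ that is -55548 cm⁻¹.
Pairing penalty: 3 pairs vs 1 in the high-spin reference → 2 extra × P = 31380 cm⁻¹.
Combining: -55548 + 31380 = -24168 cm⁻¹.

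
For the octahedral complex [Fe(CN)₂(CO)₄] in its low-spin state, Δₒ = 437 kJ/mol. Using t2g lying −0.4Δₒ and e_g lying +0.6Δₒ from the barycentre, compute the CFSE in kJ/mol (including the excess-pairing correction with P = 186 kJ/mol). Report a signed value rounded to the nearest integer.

Ligand charges: 2×(-1) from CN⁻ and 4×(+0) from CO sum to -2; with overall charge +0, Fe is +2.
Group 8 minus oxidation state +2 gives a d⁶ configuration for Fe²⁺.
Configuration: t2g^6 e_g^0.
Orbital CFSE = 6(-0.4) + 0(0.6) = -2.4Δₒ = -2.4 × 437 = -1049 kJ/mol.
High-spin d⁶ would be t2g^4 e_g^2 with 1 pair; low-spin has 3, so 2 excess pairs cost +2P = +372 kJ/mol.
Overall CFSE = -1049 + 372 = -677 kJ/mol.

-677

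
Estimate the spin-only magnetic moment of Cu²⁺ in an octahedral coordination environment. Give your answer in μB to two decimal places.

Cu sits in group 11; removing 2 electrons leaves Cu²⁺ with 11 − 2 = 9 d electrons.
Configuration: t₂g⁶ eg³ → 1 unpaired electron.
μ(spin-only) = √[1(1+2)] = √3 ≈ 1.73 μB.

1.73 μB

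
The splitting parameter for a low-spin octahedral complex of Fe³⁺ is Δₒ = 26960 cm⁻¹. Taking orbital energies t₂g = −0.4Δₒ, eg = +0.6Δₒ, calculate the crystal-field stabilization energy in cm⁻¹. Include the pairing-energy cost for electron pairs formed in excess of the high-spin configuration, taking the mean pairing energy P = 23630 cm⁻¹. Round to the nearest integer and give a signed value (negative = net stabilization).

Group 8 minus oxidation state +3 gives a d⁵ configuration for Fe³⁺.
Configuration: t₂g⁵ eg⁰.
The orbital stabilization is -2.0Δₒ = -2.0 × 26960 = -53920 cm⁻¹.
Pairing penalty: 2 pairs vs 0 in the high-spin reference → 2 extra × P = 47260 cm⁻¹.
Combining: -53920 + 47260 = -6660 cm⁻¹.

-6660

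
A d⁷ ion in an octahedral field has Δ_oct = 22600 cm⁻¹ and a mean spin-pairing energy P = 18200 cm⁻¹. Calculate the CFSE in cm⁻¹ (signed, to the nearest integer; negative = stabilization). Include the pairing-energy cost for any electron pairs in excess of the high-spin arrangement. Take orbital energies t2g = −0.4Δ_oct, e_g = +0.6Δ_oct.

-22480

With Δ_oct > P the complex is low-spin.
Filling d⁷ accordingly: t2g^6 e_g^1.
Orbital CFSE = -1.8Δ_oct = -1.8 × 22600 = -40680 cm⁻¹.
Excess pairs vs high-spin: 3 − 2 = 1; pairing cost = +18200 cm⁻¹.
Net CFSE = -40680 + 18200 = -22480 cm⁻¹.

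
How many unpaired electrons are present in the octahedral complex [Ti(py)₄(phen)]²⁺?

2

Ligand charges: 4×(+0) from py and 1×(+0) from phen sum to +0; with overall charge +2, Ti is +2.
Ti sits in group 4; removing 2 electrons leaves Ti²⁺ with 4 − 2 = 2 d electrons.
Configuration: t₂g² eg⁰, giving 2 unpaired electrons.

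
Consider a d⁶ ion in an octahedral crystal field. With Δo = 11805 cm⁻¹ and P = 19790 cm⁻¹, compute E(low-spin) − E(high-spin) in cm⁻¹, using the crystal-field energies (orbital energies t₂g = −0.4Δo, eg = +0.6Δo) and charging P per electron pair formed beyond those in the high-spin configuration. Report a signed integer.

High-spin d⁶ fills as t₂g⁴ eg² with CFSE 4(−0.4) + 2(+0.6) = -0.4Δo = -4722 cm⁻¹.
Low-spin: t₂g⁶ eg⁰, orbital CFSE = -2.4Δo = -28332 cm⁻¹; plus 2 excess pairs × P = +39580 cm⁻¹; total 11248 cm⁻¹.
Thus E(LS) − E(HS) = 15970 cm⁻¹.

15970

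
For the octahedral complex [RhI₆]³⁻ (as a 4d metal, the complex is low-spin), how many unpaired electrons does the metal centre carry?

Each I⁻ contributes -1; 6 × (-1) = -6. With overall charge -3, Rh is in the +3 oxidation state.
Rh sits in group 9; removing 3 electrons leaves Rh³⁺ with 9 − 3 = 6 d electrons.
Configuration: t2g^6 e_g^0, giving 0 unpaired electrons.

0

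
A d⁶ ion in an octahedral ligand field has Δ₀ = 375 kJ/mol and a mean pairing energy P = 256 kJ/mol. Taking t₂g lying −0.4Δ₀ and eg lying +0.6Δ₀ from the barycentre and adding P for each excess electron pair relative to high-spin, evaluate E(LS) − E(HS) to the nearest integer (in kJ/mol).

-238

In the high-spin limit (t₂g⁴ eg²) the orbital term is -0.4Δ₀ = -150 kJ/mol, with no excess pairing.
Low-spin: t₂g⁶ eg⁰, orbital CFSE = -2.4Δ₀ = -900 kJ/mol; plus 2 excess pairs × P = +512 kJ/mol; total -388 kJ/mol.
Thus E(LS) − E(HS) = -238 kJ/mol.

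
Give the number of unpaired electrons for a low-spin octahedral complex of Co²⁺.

Co is in group 9, so Co²⁺ is d⁷ (9 − 2 = 7).
Configuration: t2g^6 e_g^1, giving 1 unpaired electron.

1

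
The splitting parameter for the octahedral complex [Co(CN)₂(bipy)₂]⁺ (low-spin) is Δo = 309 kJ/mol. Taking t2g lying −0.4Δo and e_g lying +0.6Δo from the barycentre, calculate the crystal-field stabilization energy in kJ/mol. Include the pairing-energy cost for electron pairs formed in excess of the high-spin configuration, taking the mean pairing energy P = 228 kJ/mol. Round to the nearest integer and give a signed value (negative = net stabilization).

-286

Ligand charges: 2×(-1) from CN⁻ and 2×(+0) from bipy sum to -2; with overall charge +1, Co is +3.
Group 9 minus oxidation state +3 gives a d⁶ configuration for Co³⁺.
The d⁶ electrons fill as t2g^6 e_g^0.
The orbital stabilization is -2.4Δo = -2.4 × 309 = -742 kJ/mol.
Pairing penalty: 3 pairs vs 1 in the high-spin reference → 2 extra × P = 456 kJ/mol.
Combining: -742 + 456 = -286 kJ/mol.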